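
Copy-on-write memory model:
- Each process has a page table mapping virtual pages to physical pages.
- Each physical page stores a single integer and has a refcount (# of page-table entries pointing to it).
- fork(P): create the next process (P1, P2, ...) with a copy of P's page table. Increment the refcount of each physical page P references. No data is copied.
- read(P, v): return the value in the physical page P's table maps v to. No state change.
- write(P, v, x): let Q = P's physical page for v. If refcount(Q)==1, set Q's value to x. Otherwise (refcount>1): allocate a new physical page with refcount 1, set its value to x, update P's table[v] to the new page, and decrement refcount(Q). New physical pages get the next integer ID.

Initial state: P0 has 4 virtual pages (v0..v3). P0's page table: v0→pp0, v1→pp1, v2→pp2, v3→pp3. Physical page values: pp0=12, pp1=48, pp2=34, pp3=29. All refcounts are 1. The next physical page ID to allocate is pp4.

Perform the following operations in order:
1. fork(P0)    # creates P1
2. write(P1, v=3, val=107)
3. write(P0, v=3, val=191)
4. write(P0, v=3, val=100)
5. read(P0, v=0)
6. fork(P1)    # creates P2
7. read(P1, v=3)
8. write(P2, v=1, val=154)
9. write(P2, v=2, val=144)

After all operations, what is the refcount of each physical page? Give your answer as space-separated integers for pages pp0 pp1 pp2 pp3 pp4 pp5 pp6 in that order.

Op 1: fork(P0) -> P1. 4 ppages; refcounts: pp0:2 pp1:2 pp2:2 pp3:2
Op 2: write(P1, v3, 107). refcount(pp3)=2>1 -> COPY to pp4. 5 ppages; refcounts: pp0:2 pp1:2 pp2:2 pp3:1 pp4:1
Op 3: write(P0, v3, 191). refcount(pp3)=1 -> write in place. 5 ppages; refcounts: pp0:2 pp1:2 pp2:2 pp3:1 pp4:1
Op 4: write(P0, v3, 100). refcount(pp3)=1 -> write in place. 5 ppages; refcounts: pp0:2 pp1:2 pp2:2 pp3:1 pp4:1
Op 5: read(P0, v0) -> 12. No state change.
Op 6: fork(P1) -> P2. 5 ppages; refcounts: pp0:3 pp1:3 pp2:3 pp3:1 pp4:2
Op 7: read(P1, v3) -> 107. No state change.
Op 8: write(P2, v1, 154). refcount(pp1)=3>1 -> COPY to pp5. 6 ppages; refcounts: pp0:3 pp1:2 pp2:3 pp3:1 pp4:2 pp5:1
Op 9: write(P2, v2, 144). refcount(pp2)=3>1 -> COPY to pp6. 7 ppages; refcounts: pp0:3 pp1:2 pp2:2 pp3:1 pp4:2 pp5:1 pp6:1

Answer: 3 2 2 1 2 1 1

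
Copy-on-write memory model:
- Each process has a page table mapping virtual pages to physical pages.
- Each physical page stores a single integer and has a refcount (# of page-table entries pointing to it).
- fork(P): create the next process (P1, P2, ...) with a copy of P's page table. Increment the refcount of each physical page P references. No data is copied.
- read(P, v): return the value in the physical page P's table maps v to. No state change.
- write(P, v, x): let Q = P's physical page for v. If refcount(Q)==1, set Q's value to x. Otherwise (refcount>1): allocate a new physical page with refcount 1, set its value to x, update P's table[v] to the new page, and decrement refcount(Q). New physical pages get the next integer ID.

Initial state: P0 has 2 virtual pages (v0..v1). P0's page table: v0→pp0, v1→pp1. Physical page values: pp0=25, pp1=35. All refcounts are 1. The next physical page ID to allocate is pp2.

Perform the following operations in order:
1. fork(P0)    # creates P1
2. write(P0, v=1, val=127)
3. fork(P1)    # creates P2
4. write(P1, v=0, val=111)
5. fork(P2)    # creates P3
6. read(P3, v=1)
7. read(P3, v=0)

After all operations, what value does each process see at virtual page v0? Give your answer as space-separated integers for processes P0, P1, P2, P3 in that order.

Op 1: fork(P0) -> P1. 2 ppages; refcounts: pp0:2 pp1:2
Op 2: write(P0, v1, 127). refcount(pp1)=2>1 -> COPY to pp2. 3 ppages; refcounts: pp0:2 pp1:1 pp2:1
Op 3: fork(P1) -> P2. 3 ppages; refcounts: pp0:3 pp1:2 pp2:1
Op 4: write(P1, v0, 111). refcount(pp0)=3>1 -> COPY to pp3. 4 ppages; refcounts: pp0:2 pp1:2 pp2:1 pp3:1
Op 5: fork(P2) -> P3. 4 ppages; refcounts: pp0:3 pp1:3 pp2:1 pp3:1
Op 6: read(P3, v1) -> 35. No state change.
Op 7: read(P3, v0) -> 25. No state change.
P0: v0 -> pp0 = 25
P1: v0 -> pp3 = 111
P2: v0 -> pp0 = 25
P3: v0 -> pp0 = 25

Answer: 25 111 25 25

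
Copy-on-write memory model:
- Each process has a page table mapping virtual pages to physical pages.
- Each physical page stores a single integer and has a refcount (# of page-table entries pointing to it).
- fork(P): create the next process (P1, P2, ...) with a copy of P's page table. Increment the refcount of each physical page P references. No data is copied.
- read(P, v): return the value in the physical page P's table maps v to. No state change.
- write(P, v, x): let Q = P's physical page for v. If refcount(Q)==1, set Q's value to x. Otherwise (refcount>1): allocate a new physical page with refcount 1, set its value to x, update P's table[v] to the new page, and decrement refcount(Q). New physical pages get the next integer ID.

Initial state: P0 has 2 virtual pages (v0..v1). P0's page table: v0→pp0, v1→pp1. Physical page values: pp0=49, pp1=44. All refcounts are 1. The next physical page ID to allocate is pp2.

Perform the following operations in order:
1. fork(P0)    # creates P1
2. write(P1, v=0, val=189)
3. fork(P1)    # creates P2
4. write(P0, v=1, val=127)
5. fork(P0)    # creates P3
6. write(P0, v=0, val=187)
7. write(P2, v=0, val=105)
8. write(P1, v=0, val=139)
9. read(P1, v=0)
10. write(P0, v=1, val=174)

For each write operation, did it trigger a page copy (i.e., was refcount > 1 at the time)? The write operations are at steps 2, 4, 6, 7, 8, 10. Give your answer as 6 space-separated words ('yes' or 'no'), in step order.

Op 1: fork(P0) -> P1. 2 ppages; refcounts: pp0:2 pp1:2
Op 2: write(P1, v0, 189). refcount(pp0)=2>1 -> COPY to pp2. 3 ppages; refcounts: pp0:1 pp1:2 pp2:1
Op 3: fork(P1) -> P2. 3 ppages; refcounts: pp0:1 pp1:3 pp2:2
Op 4: write(P0, v1, 127). refcount(pp1)=3>1 -> COPY to pp3. 4 ppages; refcounts: pp0:1 pp1:2 pp2:2 pp3:1
Op 5: fork(P0) -> P3. 4 ppages; refcounts: pp0:2 pp1:2 pp2:2 pp3:2
Op 6: write(P0, v0, 187). refcount(pp0)=2>1 -> COPY to pp4. 5 ppages; refcounts: pp0:1 pp1:2 pp2:2 pp3:2 pp4:1
Op 7: write(P2, v0, 105). refcount(pp2)=2>1 -> COPY to pp5. 6 ppages; refcounts: pp0:1 pp1:2 pp2:1 pp3:2 pp4:1 pp5:1
Op 8: write(P1, v0, 139). refcount(pp2)=1 -> write in place. 6 ppages; refcounts: pp0:1 pp1:2 pp2:1 pp3:2 pp4:1 pp5:1
Op 9: read(P1, v0) -> 139. No state change.
Op 10: write(P0, v1, 174). refcount(pp3)=2>1 -> COPY to pp6. 7 ppages; refcounts: pp0:1 pp1:2 pp2:1 pp3:1 pp4:1 pp5:1 pp6:1

yes yes yes yes no yes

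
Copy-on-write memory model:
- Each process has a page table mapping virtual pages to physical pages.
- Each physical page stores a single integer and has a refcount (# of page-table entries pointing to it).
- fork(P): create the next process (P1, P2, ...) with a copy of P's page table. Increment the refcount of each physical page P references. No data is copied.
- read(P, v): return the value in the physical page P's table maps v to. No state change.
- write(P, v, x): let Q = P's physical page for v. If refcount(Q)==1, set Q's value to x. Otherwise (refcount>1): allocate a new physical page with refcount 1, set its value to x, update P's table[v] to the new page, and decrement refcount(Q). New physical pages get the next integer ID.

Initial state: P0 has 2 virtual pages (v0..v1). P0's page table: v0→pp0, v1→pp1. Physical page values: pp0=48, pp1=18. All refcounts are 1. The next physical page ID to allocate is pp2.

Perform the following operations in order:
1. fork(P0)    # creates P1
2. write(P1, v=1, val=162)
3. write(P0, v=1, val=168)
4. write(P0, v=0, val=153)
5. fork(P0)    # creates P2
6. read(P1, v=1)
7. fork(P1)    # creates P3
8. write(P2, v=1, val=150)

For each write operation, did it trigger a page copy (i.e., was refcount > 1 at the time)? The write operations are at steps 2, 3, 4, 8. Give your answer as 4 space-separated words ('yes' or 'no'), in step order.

Op 1: fork(P0) -> P1. 2 ppages; refcounts: pp0:2 pp1:2
Op 2: write(P1, v1, 162). refcount(pp1)=2>1 -> COPY to pp2. 3 ppages; refcounts: pp0:2 pp1:1 pp2:1
Op 3: write(P0, v1, 168). refcount(pp1)=1 -> write in place. 3 ppages; refcounts: pp0:2 pp1:1 pp2:1
Op 4: write(P0, v0, 153). refcount(pp0)=2>1 -> COPY to pp3. 4 ppages; refcounts: pp0:1 pp1:1 pp2:1 pp3:1
Op 5: fork(P0) -> P2. 4 ppages; refcounts: pp0:1 pp1:2 pp2:1 pp3:2
Op 6: read(P1, v1) -> 162. No state change.
Op 7: fork(P1) -> P3. 4 ppages; refcounts: pp0:2 pp1:2 pp2:2 pp3:2
Op 8: write(P2, v1, 150). refcount(pp1)=2>1 -> COPY to pp4. 5 ppages; refcounts: pp0:2 pp1:1 pp2:2 pp3:2 pp4:1

yes no yes yes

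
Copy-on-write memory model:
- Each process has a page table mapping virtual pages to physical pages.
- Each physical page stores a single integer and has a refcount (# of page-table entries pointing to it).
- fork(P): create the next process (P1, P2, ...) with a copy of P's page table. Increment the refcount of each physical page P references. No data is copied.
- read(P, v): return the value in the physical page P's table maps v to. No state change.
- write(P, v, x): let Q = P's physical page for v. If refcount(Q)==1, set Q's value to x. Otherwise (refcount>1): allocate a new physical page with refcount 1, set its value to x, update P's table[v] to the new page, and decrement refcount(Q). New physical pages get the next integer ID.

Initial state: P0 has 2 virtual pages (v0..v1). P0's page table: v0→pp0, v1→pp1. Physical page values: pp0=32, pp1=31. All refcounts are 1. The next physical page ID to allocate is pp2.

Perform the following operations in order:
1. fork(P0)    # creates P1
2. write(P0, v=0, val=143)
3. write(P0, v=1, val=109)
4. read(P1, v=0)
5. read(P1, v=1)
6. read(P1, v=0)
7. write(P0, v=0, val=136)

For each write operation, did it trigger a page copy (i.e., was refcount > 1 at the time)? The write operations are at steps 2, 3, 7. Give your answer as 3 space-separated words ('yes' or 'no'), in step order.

Op 1: fork(P0) -> P1. 2 ppages; refcounts: pp0:2 pp1:2
Op 2: write(P0, v0, 143). refcount(pp0)=2>1 -> COPY to pp2. 3 ppages; refcounts: pp0:1 pp1:2 pp2:1
Op 3: write(P0, v1, 109). refcount(pp1)=2>1 -> COPY to pp3. 4 ppages; refcounts: pp0:1 pp1:1 pp2:1 pp3:1
Op 4: read(P1, v0) -> 32. No state change.
Op 5: read(P1, v1) -> 31. No state change.
Op 6: read(P1, v0) -> 32. No state change.
Op 7: write(P0, v0, 136). refcount(pp2)=1 -> write in place. 4 ppages; refcounts: pp0:1 pp1:1 pp2:1 pp3:1

yes yes no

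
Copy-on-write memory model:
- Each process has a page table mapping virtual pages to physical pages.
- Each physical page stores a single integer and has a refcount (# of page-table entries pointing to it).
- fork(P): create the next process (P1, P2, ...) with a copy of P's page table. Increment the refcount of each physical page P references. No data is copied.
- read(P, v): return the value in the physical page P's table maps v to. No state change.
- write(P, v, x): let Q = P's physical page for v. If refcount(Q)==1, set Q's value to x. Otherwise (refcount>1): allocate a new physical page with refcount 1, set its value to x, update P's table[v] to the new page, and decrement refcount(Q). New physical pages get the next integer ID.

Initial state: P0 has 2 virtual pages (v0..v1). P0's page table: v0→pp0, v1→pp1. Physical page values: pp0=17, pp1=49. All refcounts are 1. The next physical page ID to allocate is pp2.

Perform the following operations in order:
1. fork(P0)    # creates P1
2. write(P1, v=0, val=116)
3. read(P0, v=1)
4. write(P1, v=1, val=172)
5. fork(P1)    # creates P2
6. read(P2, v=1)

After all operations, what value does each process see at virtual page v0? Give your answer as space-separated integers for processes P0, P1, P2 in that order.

Op 1: fork(P0) -> P1. 2 ppages; refcounts: pp0:2 pp1:2
Op 2: write(P1, v0, 116). refcount(pp0)=2>1 -> COPY to pp2. 3 ppages; refcounts: pp0:1 pp1:2 pp2:1
Op 3: read(P0, v1) -> 49. No state change.
Op 4: write(P1, v1, 172). refcount(pp1)=2>1 -> COPY to pp3. 4 ppages; refcounts: pp0:1 pp1:1 pp2:1 pp3:1
Op 5: fork(P1) -> P2. 4 ppages; refcounts: pp0:1 pp1:1 pp2:2 pp3:2
Op 6: read(P2, v1) -> 172. No state change.
P0: v0 -> pp0 = 17
P1: v0 -> pp2 = 116
P2: v0 -> pp2 = 116

Answer: 17 116 116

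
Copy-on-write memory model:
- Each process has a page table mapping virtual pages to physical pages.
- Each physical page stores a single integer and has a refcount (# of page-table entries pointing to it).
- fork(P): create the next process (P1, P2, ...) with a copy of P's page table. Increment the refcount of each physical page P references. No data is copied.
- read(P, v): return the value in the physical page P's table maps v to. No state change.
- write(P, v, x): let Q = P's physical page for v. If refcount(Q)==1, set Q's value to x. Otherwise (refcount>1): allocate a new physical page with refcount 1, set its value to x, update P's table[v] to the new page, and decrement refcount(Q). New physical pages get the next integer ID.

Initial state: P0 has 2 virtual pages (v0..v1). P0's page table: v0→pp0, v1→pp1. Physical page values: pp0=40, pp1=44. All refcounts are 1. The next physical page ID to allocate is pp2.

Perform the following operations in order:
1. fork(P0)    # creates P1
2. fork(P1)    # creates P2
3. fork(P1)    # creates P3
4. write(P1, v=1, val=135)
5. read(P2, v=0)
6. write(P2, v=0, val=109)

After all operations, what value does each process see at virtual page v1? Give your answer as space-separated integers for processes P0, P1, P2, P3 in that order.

Answer: 44 135 44 44

Derivation:
Op 1: fork(P0) -> P1. 2 ppages; refcounts: pp0:2 pp1:2
Op 2: fork(P1) -> P2. 2 ppages; refcounts: pp0:3 pp1:3
Op 3: fork(P1) -> P3. 2 ppages; refcounts: pp0:4 pp1:4
Op 4: write(P1, v1, 135). refcount(pp1)=4>1 -> COPY to pp2. 3 ppages; refcounts: pp0:4 pp1:3 pp2:1
Op 5: read(P2, v0) -> 40. No state change.
Op 6: write(P2, v0, 109). refcount(pp0)=4>1 -> COPY to pp3. 4 ppages; refcounts: pp0:3 pp1:3 pp2:1 pp3:1
P0: v1 -> pp1 = 44
P1: v1 -> pp2 = 135
P2: v1 -> pp1 = 44
P3: v1 -> pp1 = 44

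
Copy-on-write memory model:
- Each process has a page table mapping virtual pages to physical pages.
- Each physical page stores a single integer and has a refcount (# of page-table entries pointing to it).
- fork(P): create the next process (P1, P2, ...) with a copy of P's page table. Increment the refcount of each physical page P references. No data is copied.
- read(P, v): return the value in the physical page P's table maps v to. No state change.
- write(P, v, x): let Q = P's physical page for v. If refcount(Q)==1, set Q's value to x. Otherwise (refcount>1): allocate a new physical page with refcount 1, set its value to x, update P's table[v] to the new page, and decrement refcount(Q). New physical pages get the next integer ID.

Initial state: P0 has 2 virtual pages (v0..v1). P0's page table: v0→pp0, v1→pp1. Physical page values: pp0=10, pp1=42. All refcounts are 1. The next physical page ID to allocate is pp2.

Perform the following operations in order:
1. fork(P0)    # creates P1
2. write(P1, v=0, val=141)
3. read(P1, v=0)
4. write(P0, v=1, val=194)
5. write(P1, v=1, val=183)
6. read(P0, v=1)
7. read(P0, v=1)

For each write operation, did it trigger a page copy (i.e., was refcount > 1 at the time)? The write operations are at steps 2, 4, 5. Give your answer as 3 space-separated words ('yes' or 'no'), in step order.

Op 1: fork(P0) -> P1. 2 ppages; refcounts: pp0:2 pp1:2
Op 2: write(P1, v0, 141). refcount(pp0)=2>1 -> COPY to pp2. 3 ppages; refcounts: pp0:1 pp1:2 pp2:1
Op 3: read(P1, v0) -> 141. No state change.
Op 4: write(P0, v1, 194). refcount(pp1)=2>1 -> COPY to pp3. 4 ppages; refcounts: pp0:1 pp1:1 pp2:1 pp3:1
Op 5: write(P1, v1, 183). refcount(pp1)=1 -> write in place. 4 ppages; refcounts: pp0:1 pp1:1 pp2:1 pp3:1
Op 6: read(P0, v1) -> 194. No state change.
Op 7: read(P0, v1) -> 194. No state change.

yes yes no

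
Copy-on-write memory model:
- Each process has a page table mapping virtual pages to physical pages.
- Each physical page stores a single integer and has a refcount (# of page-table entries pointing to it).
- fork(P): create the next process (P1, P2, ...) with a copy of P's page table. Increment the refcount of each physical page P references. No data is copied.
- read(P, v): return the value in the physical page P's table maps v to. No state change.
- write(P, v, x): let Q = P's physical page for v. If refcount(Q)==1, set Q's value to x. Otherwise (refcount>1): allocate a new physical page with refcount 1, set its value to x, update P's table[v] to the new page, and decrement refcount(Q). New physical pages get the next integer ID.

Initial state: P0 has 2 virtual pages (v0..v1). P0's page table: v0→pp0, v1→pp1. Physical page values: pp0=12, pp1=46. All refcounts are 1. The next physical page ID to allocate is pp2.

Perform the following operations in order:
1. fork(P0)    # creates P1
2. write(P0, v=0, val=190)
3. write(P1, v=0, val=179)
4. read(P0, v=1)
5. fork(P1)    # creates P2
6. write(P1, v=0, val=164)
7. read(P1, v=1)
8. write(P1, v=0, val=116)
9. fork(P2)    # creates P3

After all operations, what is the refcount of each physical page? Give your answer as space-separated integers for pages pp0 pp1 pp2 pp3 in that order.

Op 1: fork(P0) -> P1. 2 ppages; refcounts: pp0:2 pp1:2
Op 2: write(P0, v0, 190). refcount(pp0)=2>1 -> COPY to pp2. 3 ppages; refcounts: pp0:1 pp1:2 pp2:1
Op 3: write(P1, v0, 179). refcount(pp0)=1 -> write in place. 3 ppages; refcounts: pp0:1 pp1:2 pp2:1
Op 4: read(P0, v1) -> 46. No state change.
Op 5: fork(P1) -> P2. 3 ppages; refcounts: pp0:2 pp1:3 pp2:1
Op 6: write(P1, v0, 164). refcount(pp0)=2>1 -> COPY to pp3. 4 ppages; refcounts: pp0:1 pp1:3 pp2:1 pp3:1
Op 7: read(P1, v1) -> 46. No state change.
Op 8: write(P1, v0, 116). refcount(pp3)=1 -> write in place. 4 ppages; refcounts: pp0:1 pp1:3 pp2:1 pp3:1
Op 9: fork(P2) -> P3. 4 ppages; refcounts: pp0:2 pp1:4 pp2:1 pp3:1

Answer: 2 4 1 1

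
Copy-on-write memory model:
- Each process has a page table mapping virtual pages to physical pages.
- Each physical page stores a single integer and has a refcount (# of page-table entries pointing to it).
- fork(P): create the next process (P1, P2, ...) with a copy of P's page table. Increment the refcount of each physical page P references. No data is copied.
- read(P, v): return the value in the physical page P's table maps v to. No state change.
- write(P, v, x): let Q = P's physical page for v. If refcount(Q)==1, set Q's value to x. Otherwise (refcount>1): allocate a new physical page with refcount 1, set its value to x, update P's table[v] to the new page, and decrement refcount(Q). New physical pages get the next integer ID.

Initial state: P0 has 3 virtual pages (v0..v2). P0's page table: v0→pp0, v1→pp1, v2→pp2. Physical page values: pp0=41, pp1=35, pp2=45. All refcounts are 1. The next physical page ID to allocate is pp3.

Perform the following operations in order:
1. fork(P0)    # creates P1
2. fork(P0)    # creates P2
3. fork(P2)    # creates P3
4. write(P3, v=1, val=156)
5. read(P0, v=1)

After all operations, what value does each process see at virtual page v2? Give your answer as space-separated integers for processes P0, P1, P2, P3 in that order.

Answer: 45 45 45 45

Derivation:
Op 1: fork(P0) -> P1. 3 ppages; refcounts: pp0:2 pp1:2 pp2:2
Op 2: fork(P0) -> P2. 3 ppages; refcounts: pp0:3 pp1:3 pp2:3
Op 3: fork(P2) -> P3. 3 ppages; refcounts: pp0:4 pp1:4 pp2:4
Op 4: write(P3, v1, 156). refcount(pp1)=4>1 -> COPY to pp3. 4 ppages; refcounts: pp0:4 pp1:3 pp2:4 pp3:1
Op 5: read(P0, v1) -> 35. No state change.
P0: v2 -> pp2 = 45
P1: v2 -> pp2 = 45
P2: v2 -> pp2 = 45
P3: v2 -> pp2 = 45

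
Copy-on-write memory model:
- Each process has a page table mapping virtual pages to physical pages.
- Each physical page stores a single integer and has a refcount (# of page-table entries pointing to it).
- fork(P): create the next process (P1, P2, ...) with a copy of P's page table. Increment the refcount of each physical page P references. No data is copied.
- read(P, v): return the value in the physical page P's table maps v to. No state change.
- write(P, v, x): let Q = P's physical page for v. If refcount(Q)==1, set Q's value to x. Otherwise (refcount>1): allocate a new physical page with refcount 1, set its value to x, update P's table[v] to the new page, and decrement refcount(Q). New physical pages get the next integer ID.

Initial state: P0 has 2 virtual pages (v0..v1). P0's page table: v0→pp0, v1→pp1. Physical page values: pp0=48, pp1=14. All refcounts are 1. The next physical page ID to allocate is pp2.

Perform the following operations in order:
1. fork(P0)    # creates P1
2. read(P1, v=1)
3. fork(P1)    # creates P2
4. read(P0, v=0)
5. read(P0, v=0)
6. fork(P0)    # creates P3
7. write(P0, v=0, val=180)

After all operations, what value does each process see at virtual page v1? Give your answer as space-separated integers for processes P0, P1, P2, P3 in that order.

Answer: 14 14 14 14

Derivation:
Op 1: fork(P0) -> P1. 2 ppages; refcounts: pp0:2 pp1:2
Op 2: read(P1, v1) -> 14. No state change.
Op 3: fork(P1) -> P2. 2 ppages; refcounts: pp0:3 pp1:3
Op 4: read(P0, v0) -> 48. No state change.
Op 5: read(P0, v0) -> 48. No state change.
Op 6: fork(P0) -> P3. 2 ppages; refcounts: pp0:4 pp1:4
Op 7: write(P0, v0, 180). refcount(pp0)=4>1 -> COPY to pp2. 3 ppages; refcounts: pp0:3 pp1:4 pp2:1
P0: v1 -> pp1 = 14
P1: v1 -> pp1 = 14
P2: v1 -> pp1 = 14
P3: v1 -> pp1 = 14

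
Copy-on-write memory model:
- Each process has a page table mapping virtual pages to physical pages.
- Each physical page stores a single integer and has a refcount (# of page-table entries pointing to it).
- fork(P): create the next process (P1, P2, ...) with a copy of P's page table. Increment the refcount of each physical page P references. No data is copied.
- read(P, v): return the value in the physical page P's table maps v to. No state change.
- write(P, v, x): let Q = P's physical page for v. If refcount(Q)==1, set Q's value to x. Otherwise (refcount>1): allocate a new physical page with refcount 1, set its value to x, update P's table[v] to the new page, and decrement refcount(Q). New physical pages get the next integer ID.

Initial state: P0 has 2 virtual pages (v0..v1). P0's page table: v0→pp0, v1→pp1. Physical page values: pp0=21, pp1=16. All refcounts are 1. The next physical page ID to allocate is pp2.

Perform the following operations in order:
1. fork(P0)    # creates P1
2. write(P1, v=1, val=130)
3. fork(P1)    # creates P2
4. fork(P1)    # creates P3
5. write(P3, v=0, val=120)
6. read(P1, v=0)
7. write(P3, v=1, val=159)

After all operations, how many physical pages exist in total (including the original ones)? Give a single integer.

Answer: 5

Derivation:
Op 1: fork(P0) -> P1. 2 ppages; refcounts: pp0:2 pp1:2
Op 2: write(P1, v1, 130). refcount(pp1)=2>1 -> COPY to pp2. 3 ppages; refcounts: pp0:2 pp1:1 pp2:1
Op 3: fork(P1) -> P2. 3 ppages; refcounts: pp0:3 pp1:1 pp2:2
Op 4: fork(P1) -> P3. 3 ppages; refcounts: pp0:4 pp1:1 pp2:3
Op 5: write(P3, v0, 120). refcount(pp0)=4>1 -> COPY to pp3. 4 ppages; refcounts: pp0:3 pp1:1 pp2:3 pp3:1
Op 6: read(P1, v0) -> 21. No state change.
Op 7: write(P3, v1, 159). refcount(pp2)=3>1 -> COPY to pp4. 5 ppages; refcounts: pp0:3 pp1:1 pp2:2 pp3:1 pp4:1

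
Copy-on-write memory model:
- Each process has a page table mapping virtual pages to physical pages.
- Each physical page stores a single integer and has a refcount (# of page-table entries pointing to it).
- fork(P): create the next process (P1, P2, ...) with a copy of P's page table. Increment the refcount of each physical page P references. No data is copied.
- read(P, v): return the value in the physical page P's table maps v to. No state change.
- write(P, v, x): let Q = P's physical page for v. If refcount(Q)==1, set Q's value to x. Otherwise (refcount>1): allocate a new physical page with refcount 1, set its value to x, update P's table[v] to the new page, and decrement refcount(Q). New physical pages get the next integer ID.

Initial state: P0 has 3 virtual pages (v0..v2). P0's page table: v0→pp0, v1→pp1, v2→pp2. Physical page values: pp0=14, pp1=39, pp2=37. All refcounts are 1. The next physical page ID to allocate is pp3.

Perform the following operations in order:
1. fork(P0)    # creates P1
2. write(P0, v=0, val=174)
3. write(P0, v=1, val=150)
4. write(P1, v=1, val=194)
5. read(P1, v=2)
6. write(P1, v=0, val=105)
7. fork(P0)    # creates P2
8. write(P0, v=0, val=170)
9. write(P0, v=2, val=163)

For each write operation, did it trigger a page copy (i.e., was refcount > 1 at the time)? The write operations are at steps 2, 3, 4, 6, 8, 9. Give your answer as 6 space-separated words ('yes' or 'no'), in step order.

Op 1: fork(P0) -> P1. 3 ppages; refcounts: pp0:2 pp1:2 pp2:2
Op 2: write(P0, v0, 174). refcount(pp0)=2>1 -> COPY to pp3. 4 ppages; refcounts: pp0:1 pp1:2 pp2:2 pp3:1
Op 3: write(P0, v1, 150). refcount(pp1)=2>1 -> COPY to pp4. 5 ppages; refcounts: pp0:1 pp1:1 pp2:2 pp3:1 pp4:1
Op 4: write(P1, v1, 194). refcount(pp1)=1 -> write in place. 5 ppages; refcounts: pp0:1 pp1:1 pp2:2 pp3:1 pp4:1
Op 5: read(P1, v2) -> 37. No state change.
Op 6: write(P1, v0, 105). refcount(pp0)=1 -> write in place. 5 ppages; refcounts: pp0:1 pp1:1 pp2:2 pp3:1 pp4:1
Op 7: fork(P0) -> P2. 5 ppages; refcounts: pp0:1 pp1:1 pp2:3 pp3:2 pp4:2
Op 8: write(P0, v0, 170). refcount(pp3)=2>1 -> COPY to pp5. 6 ppages; refcounts: pp0:1 pp1:1 pp2:3 pp3:1 pp4:2 pp5:1
Op 9: write(P0, v2, 163). refcount(pp2)=3>1 -> COPY to pp6. 7 ppages; refcounts: pp0:1 pp1:1 pp2:2 pp3:1 pp4:2 pp5:1 pp6:1

yes yes no no yes yes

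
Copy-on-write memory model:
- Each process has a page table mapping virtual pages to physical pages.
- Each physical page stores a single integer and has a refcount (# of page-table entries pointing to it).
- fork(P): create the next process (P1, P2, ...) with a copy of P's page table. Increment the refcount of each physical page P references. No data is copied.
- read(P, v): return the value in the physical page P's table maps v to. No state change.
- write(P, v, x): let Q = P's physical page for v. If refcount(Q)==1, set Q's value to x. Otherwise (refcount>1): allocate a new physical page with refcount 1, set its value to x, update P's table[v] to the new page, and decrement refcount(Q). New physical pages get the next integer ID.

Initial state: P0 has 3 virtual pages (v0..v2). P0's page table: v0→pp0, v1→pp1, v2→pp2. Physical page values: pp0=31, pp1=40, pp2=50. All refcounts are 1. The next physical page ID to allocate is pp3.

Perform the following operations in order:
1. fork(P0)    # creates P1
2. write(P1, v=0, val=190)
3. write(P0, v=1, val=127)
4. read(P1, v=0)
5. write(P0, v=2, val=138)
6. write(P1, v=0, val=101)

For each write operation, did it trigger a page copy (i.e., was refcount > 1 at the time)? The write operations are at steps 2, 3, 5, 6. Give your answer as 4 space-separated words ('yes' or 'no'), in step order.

Op 1: fork(P0) -> P1. 3 ppages; refcounts: pp0:2 pp1:2 pp2:2
Op 2: write(P1, v0, 190). refcount(pp0)=2>1 -> COPY to pp3. 4 ppages; refcounts: pp0:1 pp1:2 pp2:2 pp3:1
Op 3: write(P0, v1, 127). refcount(pp1)=2>1 -> COPY to pp4. 5 ppages; refcounts: pp0:1 pp1:1 pp2:2 pp3:1 pp4:1
Op 4: read(P1, v0) -> 190. No state change.
Op 5: write(P0, v2, 138). refcount(pp2)=2>1 -> COPY to pp5. 6 ppages; refcounts: pp0:1 pp1:1 pp2:1 pp3:1 pp4:1 pp5:1
Op 6: write(P1, v0, 101). refcount(pp3)=1 -> write in place. 6 ppages; refcounts: pp0:1 pp1:1 pp2:1 pp3:1 pp4:1 pp5:1

yes yes yes no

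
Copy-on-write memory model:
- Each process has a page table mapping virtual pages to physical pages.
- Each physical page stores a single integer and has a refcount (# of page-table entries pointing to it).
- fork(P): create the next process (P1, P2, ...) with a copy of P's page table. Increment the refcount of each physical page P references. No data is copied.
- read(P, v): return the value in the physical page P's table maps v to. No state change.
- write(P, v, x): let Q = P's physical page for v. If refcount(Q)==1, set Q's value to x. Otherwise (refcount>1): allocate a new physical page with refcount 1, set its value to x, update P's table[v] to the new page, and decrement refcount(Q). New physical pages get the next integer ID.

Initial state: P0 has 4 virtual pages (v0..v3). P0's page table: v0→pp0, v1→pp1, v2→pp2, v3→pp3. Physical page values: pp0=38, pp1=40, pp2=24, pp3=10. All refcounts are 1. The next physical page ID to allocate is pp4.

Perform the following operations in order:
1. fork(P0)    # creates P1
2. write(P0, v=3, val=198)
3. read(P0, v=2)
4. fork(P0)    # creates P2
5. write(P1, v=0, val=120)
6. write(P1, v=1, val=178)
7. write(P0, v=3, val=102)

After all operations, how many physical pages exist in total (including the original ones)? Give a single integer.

Answer: 8

Derivation:
Op 1: fork(P0) -> P1. 4 ppages; refcounts: pp0:2 pp1:2 pp2:2 pp3:2
Op 2: write(P0, v3, 198). refcount(pp3)=2>1 -> COPY to pp4. 5 ppages; refcounts: pp0:2 pp1:2 pp2:2 pp3:1 pp4:1
Op 3: read(P0, v2) -> 24. No state change.
Op 4: fork(P0) -> P2. 5 ppages; refcounts: pp0:3 pp1:3 pp2:3 pp3:1 pp4:2
Op 5: write(P1, v0, 120). refcount(pp0)=3>1 -> COPY to pp5. 6 ppages; refcounts: pp0:2 pp1:3 pp2:3 pp3:1 pp4:2 pp5:1
Op 6: write(P1, v1, 178). refcount(pp1)=3>1 -> COPY to pp6. 7 ppages; refcounts: pp0:2 pp1:2 pp2:3 pp3:1 pp4:2 pp5:1 pp6:1
Op 7: write(P0, v3, 102). refcount(pp4)=2>1 -> COPY to pp7. 8 ppages; refcounts: pp0:2 pp1:2 pp2:3 pp3:1 pp4:1 pp5:1 pp6:1 pp7:1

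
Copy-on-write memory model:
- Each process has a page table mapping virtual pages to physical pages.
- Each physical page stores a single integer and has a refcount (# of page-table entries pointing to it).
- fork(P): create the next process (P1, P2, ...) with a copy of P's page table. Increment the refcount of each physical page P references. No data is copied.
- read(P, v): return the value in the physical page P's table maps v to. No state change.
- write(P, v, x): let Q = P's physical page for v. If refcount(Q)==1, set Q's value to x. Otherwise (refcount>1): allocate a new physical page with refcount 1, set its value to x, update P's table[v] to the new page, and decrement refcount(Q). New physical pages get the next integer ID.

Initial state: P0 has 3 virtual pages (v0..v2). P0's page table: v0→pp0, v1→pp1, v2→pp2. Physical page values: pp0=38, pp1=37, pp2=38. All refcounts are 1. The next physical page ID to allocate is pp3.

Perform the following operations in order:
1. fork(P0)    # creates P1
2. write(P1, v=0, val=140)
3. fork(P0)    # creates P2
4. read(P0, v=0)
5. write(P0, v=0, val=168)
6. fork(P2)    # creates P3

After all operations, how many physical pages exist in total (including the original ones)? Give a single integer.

Answer: 5

Derivation:
Op 1: fork(P0) -> P1. 3 ppages; refcounts: pp0:2 pp1:2 pp2:2
Op 2: write(P1, v0, 140). refcount(pp0)=2>1 -> COPY to pp3. 4 ppages; refcounts: pp0:1 pp1:2 pp2:2 pp3:1
Op 3: fork(P0) -> P2. 4 ppages; refcounts: pp0:2 pp1:3 pp2:3 pp3:1
Op 4: read(P0, v0) -> 38. No state change.
Op 5: write(P0, v0, 168). refcount(pp0)=2>1 -> COPY to pp4. 5 ppages; refcounts: pp0:1 pp1:3 pp2:3 pp3:1 pp4:1
Op 6: fork(P2) -> P3. 5 ppages; refcounts: pp0:2 pp1:4 pp2:4 pp3:1 pp4:1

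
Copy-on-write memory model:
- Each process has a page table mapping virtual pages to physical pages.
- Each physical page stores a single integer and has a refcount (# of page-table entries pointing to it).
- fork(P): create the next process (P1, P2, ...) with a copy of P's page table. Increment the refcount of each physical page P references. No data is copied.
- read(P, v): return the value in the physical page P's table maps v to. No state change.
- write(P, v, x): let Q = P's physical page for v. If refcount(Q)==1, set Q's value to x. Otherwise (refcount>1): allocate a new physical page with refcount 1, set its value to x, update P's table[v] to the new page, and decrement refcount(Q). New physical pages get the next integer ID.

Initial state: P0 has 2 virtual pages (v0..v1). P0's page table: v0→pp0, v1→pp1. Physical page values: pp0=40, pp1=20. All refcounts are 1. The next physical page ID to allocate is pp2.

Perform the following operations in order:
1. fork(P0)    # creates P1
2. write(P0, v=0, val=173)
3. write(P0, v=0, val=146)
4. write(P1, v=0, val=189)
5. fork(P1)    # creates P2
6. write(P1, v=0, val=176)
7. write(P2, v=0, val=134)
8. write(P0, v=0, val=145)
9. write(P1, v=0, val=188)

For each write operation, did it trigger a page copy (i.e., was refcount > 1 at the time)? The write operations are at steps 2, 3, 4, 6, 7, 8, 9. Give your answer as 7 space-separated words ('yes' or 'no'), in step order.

Op 1: fork(P0) -> P1. 2 ppages; refcounts: pp0:2 pp1:2
Op 2: write(P0, v0, 173). refcount(pp0)=2>1 -> COPY to pp2. 3 ppages; refcounts: pp0:1 pp1:2 pp2:1
Op 3: write(P0, v0, 146). refcount(pp2)=1 -> write in place. 3 ppages; refcounts: pp0:1 pp1:2 pp2:1
Op 4: write(P1, v0, 189). refcount(pp0)=1 -> write in place. 3 ppages; refcounts: pp0:1 pp1:2 pp2:1
Op 5: fork(P1) -> P2. 3 ppages; refcounts: pp0:2 pp1:3 pp2:1
Op 6: write(P1, v0, 176). refcount(pp0)=2>1 -> COPY to pp3. 4 ppages; refcounts: pp0:1 pp1:3 pp2:1 pp3:1
Op 7: write(P2, v0, 134). refcount(pp0)=1 -> write in place. 4 ppages; refcounts: pp0:1 pp1:3 pp2:1 pp3:1
Op 8: write(P0, v0, 145). refcount(pp2)=1 -> write in place. 4 ppages; refcounts: pp0:1 pp1:3 pp2:1 pp3:1
Op 9: write(P1, v0, 188). refcount(pp3)=1 -> write in place. 4 ppages; refcounts: pp0:1 pp1:3 pp2:1 pp3:1

yes no no yes no no no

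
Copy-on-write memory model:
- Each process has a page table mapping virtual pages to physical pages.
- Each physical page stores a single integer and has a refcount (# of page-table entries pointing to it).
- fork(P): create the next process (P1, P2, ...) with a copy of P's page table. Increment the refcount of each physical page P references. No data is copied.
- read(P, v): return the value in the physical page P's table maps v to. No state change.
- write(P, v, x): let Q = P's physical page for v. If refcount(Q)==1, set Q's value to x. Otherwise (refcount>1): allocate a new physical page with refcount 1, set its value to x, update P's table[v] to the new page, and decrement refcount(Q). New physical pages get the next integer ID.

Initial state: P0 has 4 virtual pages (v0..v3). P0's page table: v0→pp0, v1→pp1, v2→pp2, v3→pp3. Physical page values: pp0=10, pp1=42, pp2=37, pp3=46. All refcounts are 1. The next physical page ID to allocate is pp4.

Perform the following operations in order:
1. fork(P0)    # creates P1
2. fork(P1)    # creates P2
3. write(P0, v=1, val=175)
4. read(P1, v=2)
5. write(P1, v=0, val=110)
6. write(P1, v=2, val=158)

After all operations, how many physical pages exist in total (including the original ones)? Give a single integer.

Op 1: fork(P0) -> P1. 4 ppages; refcounts: pp0:2 pp1:2 pp2:2 pp3:2
Op 2: fork(P1) -> P2. 4 ppages; refcounts: pp0:3 pp1:3 pp2:3 pp3:3
Op 3: write(P0, v1, 175). refcount(pp1)=3>1 -> COPY to pp4. 5 ppages; refcounts: pp0:3 pp1:2 pp2:3 pp3:3 pp4:1
Op 4: read(P1, v2) -> 37. No state change.
Op 5: write(P1, v0, 110). refcount(pp0)=3>1 -> COPY to pp5. 6 ppages; refcounts: pp0:2 pp1:2 pp2:3 pp3:3 pp4:1 pp5:1
Op 6: write(P1, v2, 158). refcount(pp2)=3>1 -> COPY to pp6. 7 ppages; refcounts: pp0:2 pp1:2 pp2:2 pp3:3 pp4:1 pp5:1 pp6:1

Answer: 7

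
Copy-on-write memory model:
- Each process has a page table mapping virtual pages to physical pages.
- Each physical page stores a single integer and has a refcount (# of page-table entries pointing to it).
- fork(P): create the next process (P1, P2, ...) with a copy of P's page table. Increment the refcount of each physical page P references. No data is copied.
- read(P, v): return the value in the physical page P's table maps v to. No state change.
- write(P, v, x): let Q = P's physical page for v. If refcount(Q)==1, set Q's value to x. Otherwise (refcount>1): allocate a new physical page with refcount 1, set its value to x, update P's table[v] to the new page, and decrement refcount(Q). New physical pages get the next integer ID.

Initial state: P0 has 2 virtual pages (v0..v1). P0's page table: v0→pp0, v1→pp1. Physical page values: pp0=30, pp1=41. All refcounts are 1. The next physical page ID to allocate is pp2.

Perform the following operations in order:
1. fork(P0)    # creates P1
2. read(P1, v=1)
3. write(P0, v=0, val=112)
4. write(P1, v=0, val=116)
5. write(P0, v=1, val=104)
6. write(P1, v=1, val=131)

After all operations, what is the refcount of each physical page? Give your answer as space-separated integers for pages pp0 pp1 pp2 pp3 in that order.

Op 1: fork(P0) -> P1. 2 ppages; refcounts: pp0:2 pp1:2
Op 2: read(P1, v1) -> 41. No state change.
Op 3: write(P0, v0, 112). refcount(pp0)=2>1 -> COPY to pp2. 3 ppages; refcounts: pp0:1 pp1:2 pp2:1
Op 4: write(P1, v0, 116). refcount(pp0)=1 -> write in place. 3 ppages; refcounts: pp0:1 pp1:2 pp2:1
Op 5: write(P0, v1, 104). refcount(pp1)=2>1 -> COPY to pp3. 4 ppages; refcounts: pp0:1 pp1:1 pp2:1 pp3:1
Op 6: write(P1, v1, 131). refcount(pp1)=1 -> write in place. 4 ppages; refcounts: pp0:1 pp1:1 pp2:1 pp3:1

Answer: 1 1 1 1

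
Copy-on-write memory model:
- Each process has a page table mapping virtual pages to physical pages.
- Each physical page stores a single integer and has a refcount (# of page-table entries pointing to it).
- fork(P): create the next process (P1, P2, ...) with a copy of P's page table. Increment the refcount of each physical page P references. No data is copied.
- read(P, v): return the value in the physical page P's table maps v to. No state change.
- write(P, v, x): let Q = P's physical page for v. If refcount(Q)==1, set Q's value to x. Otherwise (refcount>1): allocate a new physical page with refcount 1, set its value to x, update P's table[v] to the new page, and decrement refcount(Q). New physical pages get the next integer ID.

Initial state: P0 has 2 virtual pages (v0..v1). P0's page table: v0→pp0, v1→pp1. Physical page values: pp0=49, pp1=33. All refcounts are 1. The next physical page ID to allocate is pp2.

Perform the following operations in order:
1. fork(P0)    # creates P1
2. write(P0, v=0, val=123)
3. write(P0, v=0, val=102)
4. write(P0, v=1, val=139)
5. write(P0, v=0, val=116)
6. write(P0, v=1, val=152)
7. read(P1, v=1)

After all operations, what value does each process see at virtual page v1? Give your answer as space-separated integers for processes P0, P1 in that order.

Op 1: fork(P0) -> P1. 2 ppages; refcounts: pp0:2 pp1:2
Op 2: write(P0, v0, 123). refcount(pp0)=2>1 -> COPY to pp2. 3 ppages; refcounts: pp0:1 pp1:2 pp2:1
Op 3: write(P0, v0, 102). refcount(pp2)=1 -> write in place. 3 ppages; refcounts: pp0:1 pp1:2 pp2:1
Op 4: write(P0, v1, 139). refcount(pp1)=2>1 -> COPY to pp3. 4 ppages; refcounts: pp0:1 pp1:1 pp2:1 pp3:1
Op 5: write(P0, v0, 116). refcount(pp2)=1 -> write in place. 4 ppages; refcounts: pp0:1 pp1:1 pp2:1 pp3:1
Op 6: write(P0, v1, 152). refcount(pp3)=1 -> write in place. 4 ppages; refcounts: pp0:1 pp1:1 pp2:1 pp3:1
Op 7: read(P1, v1) -> 33. No state change.
P0: v1 -> pp3 = 152
P1: v1 -> pp1 = 33

Answer: 152 33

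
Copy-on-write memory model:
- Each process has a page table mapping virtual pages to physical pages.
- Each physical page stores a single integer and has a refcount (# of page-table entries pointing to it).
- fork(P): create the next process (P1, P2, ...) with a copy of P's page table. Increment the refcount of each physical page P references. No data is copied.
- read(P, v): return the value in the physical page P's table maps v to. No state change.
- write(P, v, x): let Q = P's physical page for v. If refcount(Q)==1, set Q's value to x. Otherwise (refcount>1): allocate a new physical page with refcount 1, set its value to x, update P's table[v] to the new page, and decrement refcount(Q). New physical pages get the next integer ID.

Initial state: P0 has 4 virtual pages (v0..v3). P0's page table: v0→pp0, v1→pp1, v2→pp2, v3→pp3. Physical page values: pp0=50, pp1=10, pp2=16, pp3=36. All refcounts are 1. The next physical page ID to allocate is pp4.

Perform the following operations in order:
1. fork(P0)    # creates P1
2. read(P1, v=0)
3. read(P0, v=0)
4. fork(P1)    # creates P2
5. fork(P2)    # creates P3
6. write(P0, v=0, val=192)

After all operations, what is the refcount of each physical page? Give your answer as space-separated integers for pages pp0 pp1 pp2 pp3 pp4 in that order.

Answer: 3 4 4 4 1

Derivation:
Op 1: fork(P0) -> P1. 4 ppages; refcounts: pp0:2 pp1:2 pp2:2 pp3:2
Op 2: read(P1, v0) -> 50. No state change.
Op 3: read(P0, v0) -> 50. No state change.
Op 4: fork(P1) -> P2. 4 ppages; refcounts: pp0:3 pp1:3 pp2:3 pp3:3
Op 5: fork(P2) -> P3. 4 ppages; refcounts: pp0:4 pp1:4 pp2:4 pp3:4
Op 6: write(P0, v0, 192). refcount(pp0)=4>1 -> COPY to pp4. 5 ppages; refcounts: pp0:3 pp1:4 pp2:4 pp3:4 pp4:1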